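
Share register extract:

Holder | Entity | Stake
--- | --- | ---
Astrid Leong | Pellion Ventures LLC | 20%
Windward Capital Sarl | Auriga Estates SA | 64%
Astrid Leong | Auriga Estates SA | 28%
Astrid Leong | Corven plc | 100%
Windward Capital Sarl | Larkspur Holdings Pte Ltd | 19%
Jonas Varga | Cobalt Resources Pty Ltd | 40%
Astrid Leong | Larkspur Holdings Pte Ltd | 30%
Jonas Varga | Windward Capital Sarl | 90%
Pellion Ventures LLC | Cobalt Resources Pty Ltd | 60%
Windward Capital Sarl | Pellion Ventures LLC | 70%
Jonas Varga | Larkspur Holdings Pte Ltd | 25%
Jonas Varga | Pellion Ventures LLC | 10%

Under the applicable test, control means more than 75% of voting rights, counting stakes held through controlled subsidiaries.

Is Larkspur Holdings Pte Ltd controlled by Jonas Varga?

No

Jonas holds 90% of Windward, so Jonas controls Windward.
Jonas and Windward together hold 10% + 70% = 80% of Pellion, so Jonas controls Pellion.
Jonas and Pellion together hold 40% + 60% = 100% of Cobalt, so Jonas controls Cobalt.
In Larkspur, Jonas's side holds only 25% + 19% = 44%, not > 75%.
So Jonas does not control Larkspur.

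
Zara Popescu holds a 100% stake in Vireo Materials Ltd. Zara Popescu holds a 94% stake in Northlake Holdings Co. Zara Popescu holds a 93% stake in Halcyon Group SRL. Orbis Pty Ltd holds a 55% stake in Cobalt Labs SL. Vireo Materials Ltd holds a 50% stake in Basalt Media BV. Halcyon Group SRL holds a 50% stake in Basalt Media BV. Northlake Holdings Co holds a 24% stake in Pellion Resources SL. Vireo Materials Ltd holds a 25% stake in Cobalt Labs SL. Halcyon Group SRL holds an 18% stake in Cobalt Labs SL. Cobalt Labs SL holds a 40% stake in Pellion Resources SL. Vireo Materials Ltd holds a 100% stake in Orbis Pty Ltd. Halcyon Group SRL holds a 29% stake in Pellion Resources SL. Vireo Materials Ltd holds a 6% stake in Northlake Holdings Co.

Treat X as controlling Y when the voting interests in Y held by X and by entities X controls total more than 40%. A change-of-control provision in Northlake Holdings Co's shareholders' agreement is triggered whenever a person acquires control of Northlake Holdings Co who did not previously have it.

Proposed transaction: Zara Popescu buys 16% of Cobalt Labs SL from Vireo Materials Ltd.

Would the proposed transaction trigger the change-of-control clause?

The purchase adds only to Zara's holdings (Vireo's stake shrinks), so Zara is the only person who could newly come to control Northlake.
Zara holds 100% of Vireo, so Zara controls Vireo.
Zara and Vireo together hold 94% + 6% = 100% of Northlake, so Zara controls Northlake.
So Zara already controls Northlake before the transaction.
After the purchase, Zara holds 16% of Cobalt directly, and Vireo's stake falls to 9%.
Zara controlled Northlake already, so this is not a new person acquiring control; every other person's position is unchanged or reduced.
No new person acquires control, so the clause is not triggered.

No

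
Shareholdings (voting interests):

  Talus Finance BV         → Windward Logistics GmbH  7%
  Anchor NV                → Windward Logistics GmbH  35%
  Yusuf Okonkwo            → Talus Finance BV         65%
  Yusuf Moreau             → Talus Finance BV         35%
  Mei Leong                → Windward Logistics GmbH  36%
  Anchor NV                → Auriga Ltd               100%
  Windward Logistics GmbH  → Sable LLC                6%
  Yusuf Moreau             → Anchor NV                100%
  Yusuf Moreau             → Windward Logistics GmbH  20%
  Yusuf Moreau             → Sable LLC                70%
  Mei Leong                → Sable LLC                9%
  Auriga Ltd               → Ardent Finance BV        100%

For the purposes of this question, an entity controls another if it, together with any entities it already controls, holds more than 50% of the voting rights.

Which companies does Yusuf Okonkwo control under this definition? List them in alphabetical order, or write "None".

Talus Finance BV

Yusuf Okonkwo holds 65% of Talus, so Yusuf Okonkwo controls Talus.
No other company's threshold is met.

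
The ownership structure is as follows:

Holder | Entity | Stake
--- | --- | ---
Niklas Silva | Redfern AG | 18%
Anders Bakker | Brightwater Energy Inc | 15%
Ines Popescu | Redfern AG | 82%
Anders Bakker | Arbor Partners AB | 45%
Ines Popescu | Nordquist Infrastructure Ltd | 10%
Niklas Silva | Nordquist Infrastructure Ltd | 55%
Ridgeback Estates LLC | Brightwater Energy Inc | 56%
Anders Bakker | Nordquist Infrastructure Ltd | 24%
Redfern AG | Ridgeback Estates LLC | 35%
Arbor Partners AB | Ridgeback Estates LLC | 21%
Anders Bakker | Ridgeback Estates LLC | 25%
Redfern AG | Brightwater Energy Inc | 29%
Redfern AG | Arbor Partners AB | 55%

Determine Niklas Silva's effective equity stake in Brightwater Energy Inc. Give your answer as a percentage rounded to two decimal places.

Niklas reaches Brightwater along 3 paths.
Via Redfern: 18% × 29% = 5.22%.
Via Redfern → Ridgeback: 18% × 35% × 56% = 3.528%.
Via Redfern → Arbor → Ridgeback: 18% × 55% × 21% × 56% = 1.16424%.
Total: 5.22% + 3.528% + 1.16424% = 9.91224%.
Rounded: 9.91%.

9.91%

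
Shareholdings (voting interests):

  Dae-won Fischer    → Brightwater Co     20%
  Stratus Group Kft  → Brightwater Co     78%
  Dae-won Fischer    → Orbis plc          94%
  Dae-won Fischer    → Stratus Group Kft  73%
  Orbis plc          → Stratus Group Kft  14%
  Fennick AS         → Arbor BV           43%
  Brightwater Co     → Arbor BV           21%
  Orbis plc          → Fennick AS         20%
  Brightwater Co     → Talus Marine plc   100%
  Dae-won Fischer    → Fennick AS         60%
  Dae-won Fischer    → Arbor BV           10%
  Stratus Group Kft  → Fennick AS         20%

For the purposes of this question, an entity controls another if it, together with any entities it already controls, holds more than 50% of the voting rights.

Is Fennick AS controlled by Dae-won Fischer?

Dae-won holds 94% of Orbis, so Dae-won controls Orbis.
Orbis and Dae-won together hold 14% + 73% = 87% of Stratus, so Dae-won controls Stratus.
Orbis and Stratus and Dae-won together hold 20% + 20% + 60% = 100% of Fennick, so Dae-won controls Fennick.

Yes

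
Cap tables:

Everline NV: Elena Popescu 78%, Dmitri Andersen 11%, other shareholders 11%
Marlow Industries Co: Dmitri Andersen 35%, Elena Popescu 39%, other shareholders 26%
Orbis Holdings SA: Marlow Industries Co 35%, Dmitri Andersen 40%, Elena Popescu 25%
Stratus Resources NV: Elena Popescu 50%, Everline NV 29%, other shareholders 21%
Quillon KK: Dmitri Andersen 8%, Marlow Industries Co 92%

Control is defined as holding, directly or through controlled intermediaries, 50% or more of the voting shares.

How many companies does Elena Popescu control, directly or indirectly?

2

Elena holds 78% of Everline, so Elena controls Everline.
Elena and Everline together hold 50% + 29% = 79% of Stratus, so Elena controls Stratus.
No other company's threshold is met.
Elena controls 2 companies.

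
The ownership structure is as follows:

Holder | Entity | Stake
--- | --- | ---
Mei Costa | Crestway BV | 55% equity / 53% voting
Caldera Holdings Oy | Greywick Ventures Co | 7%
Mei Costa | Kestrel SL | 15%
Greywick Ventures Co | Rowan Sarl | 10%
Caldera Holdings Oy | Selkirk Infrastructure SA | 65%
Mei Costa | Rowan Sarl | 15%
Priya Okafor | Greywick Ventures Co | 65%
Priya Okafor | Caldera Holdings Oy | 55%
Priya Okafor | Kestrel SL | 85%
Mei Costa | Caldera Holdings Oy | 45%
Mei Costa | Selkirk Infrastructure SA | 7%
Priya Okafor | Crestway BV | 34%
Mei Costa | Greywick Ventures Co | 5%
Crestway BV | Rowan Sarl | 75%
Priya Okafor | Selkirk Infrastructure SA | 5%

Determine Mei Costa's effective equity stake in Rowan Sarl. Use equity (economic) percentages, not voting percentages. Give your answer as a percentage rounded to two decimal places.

57.07%

Mei reaches Rowan along 4 paths.
Via Crestway: 55% × 75% = 41.25%.
Via Greywick: 5% × 10% = 0.5%.
Via Caldera → Greywick: 45% × 7% × 10% = 0.315%.
Direct stake: 15% = 15%.
Total: 41.25% + 0.5% + 0.315% + 15% = 57.065%.
Rounded: 57.07%.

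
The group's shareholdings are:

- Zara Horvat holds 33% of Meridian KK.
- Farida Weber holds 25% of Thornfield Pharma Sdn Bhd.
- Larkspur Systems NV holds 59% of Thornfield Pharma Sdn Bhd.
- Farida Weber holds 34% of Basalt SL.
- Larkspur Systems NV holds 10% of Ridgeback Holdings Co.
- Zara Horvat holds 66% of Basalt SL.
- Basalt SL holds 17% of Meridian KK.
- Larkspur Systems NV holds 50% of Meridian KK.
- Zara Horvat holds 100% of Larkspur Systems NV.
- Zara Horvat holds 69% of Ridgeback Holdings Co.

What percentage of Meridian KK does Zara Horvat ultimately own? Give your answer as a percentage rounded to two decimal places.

Zara reaches Meridian along 3 paths.
Via Basalt: 66% × 17% = 11.22%.
Direct stake: 33% = 33%.
Via Larkspur: 100% × 50% = 50%.
Total: 11.22% + 33% + 50% = 94.22%.

94.22%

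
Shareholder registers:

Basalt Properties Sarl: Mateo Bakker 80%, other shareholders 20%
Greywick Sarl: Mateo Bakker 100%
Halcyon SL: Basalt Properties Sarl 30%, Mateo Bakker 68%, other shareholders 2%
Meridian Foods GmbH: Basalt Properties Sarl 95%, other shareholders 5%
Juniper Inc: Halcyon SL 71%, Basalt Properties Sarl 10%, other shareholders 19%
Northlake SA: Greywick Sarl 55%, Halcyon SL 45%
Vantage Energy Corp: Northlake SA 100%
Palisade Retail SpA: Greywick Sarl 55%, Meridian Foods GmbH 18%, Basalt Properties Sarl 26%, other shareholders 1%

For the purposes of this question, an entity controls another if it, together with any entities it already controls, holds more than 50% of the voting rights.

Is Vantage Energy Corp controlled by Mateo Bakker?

Mateo holds 80% of Basalt, so Mateo controls Basalt.
Basalt and Mateo together hold 30% + 68% = 98% of Halcyon, so Mateo controls Halcyon.
Mateo holds 100% of Greywick, so Mateo controls Greywick.
Greywick and Halcyon together hold 55% + 45% = 100% of Northlake, so Mateo controls Northlake.
Northlake holds 100% of Vantage, so Mateo controls Vantage.

Yes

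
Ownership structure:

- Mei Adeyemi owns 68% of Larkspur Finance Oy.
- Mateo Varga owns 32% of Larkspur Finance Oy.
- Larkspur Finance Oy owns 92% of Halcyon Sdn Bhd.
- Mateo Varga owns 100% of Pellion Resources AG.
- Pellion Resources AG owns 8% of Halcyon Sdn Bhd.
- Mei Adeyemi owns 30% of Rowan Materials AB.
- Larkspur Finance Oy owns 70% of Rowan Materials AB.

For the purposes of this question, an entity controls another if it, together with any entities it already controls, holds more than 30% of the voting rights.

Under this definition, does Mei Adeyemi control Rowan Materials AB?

Yes

Mei holds 68% of Larkspur, so Mei controls Larkspur.
Larkspur and Mei together hold 70% + 30% = 100% of Rowan, so Mei controls Rowan.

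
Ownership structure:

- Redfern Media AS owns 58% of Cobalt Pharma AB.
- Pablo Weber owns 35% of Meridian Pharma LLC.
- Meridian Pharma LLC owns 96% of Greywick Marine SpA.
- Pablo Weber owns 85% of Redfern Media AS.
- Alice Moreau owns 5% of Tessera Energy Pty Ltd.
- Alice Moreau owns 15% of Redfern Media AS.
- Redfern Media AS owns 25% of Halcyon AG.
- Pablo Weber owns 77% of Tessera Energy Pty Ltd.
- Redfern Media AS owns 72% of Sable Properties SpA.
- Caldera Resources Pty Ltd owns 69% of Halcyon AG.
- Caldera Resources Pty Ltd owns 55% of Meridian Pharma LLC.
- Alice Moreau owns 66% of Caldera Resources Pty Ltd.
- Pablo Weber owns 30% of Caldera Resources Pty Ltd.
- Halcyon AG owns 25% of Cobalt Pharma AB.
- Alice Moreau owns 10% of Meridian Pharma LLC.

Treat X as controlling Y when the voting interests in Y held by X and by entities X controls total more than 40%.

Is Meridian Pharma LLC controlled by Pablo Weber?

Pablo holds 85% of Redfern, so Pablo controls Redfern.
Pablo holds 77% of Tessera, so Pablo controls Tessera.
Redfern holds 72% of Sable, so Pablo controls Sable.
Redfern holds 58% of Cobalt, so Pablo controls Cobalt.
In Meridian, Pablo's side holds only 35%, not > 40%.
So Pablo does not control Meridian.

No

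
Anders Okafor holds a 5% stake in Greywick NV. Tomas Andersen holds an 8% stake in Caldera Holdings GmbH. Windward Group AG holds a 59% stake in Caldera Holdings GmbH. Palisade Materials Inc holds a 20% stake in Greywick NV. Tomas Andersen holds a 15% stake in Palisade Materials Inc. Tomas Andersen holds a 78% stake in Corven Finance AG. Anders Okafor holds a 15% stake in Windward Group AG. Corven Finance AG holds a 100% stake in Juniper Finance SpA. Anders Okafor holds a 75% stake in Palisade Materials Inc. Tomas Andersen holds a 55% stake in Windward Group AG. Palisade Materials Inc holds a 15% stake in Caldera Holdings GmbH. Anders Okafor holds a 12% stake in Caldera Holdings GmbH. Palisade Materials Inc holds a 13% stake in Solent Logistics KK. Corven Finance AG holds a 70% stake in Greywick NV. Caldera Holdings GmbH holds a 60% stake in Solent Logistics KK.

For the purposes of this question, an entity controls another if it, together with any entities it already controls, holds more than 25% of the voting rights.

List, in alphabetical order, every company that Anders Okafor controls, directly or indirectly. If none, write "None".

Caldera Holdings GmbH, Palisade Materials Inc, Solent Logistics KK

Anders holds 75% of Palisade, so Anders controls Palisade.
Anders and Palisade together hold 12% + 15% = 27% of Caldera, so Anders controls Caldera.
Palisade and Caldera together hold 13% + 60% = 73% of Solent, so Anders controls Solent.
No other company's threshold is met.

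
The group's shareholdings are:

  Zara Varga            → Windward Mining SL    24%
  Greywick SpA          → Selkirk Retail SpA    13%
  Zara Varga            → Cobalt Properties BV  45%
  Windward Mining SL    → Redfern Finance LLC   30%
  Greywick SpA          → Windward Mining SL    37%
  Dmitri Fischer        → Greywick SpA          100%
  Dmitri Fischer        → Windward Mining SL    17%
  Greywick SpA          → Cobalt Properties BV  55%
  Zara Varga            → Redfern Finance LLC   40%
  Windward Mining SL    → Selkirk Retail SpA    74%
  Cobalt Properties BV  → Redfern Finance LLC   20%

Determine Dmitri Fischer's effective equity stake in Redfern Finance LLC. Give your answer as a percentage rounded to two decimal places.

27.20%

Dmitri reaches Redfern along 3 paths.
Via Greywick → Cobalt: 100% × 55% × 20% = 11%.
Via Greywick → Windward: 100% × 37% × 30% = 11.1%.
Via Windward: 17% × 30% = 5.1%.
Total: 11% + 11.1% + 5.1% = 27.2%.
Rounded: 27.20%.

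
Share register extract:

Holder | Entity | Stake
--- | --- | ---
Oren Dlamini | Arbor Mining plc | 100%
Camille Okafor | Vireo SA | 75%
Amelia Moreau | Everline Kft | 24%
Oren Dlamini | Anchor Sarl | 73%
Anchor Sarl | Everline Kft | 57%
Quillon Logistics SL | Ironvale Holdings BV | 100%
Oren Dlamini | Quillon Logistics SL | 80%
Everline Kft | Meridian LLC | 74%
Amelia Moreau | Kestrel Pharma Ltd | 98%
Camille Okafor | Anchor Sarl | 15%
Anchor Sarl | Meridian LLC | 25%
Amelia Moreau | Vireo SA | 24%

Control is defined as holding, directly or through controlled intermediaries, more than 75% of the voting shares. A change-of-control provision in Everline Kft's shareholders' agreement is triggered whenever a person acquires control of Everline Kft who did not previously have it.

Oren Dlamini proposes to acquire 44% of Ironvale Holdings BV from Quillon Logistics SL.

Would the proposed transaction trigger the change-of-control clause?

No

The purchase adds only to Oren's holdings (Quillon's stake shrinks), so Oren is the only person who could newly come to control Everline.
Oren holds 100% of Arbor, so Oren controls Arbor.
Oren holds 80% of Quillon, so Oren controls Quillon.
Quillon holds 100% of Ironvale, so Oren controls Ironvale.
Neither Oren nor any entity Oren controls holds any voting interest in Everline.
So before the transaction, Oren does not control Everline.
After the purchase, Oren holds 44% of Ironvale directly, and Quillon's stake falls to 56%.
Quillon and Oren together hold 56% + 44% = 100% of Ironvale, so Oren controls Ironvale.
After the transaction, neither Oren nor any entity Oren controls holds a voting interest in Everline, so Oren still does not control it.
No new person acquires control, so the clause is not triggered.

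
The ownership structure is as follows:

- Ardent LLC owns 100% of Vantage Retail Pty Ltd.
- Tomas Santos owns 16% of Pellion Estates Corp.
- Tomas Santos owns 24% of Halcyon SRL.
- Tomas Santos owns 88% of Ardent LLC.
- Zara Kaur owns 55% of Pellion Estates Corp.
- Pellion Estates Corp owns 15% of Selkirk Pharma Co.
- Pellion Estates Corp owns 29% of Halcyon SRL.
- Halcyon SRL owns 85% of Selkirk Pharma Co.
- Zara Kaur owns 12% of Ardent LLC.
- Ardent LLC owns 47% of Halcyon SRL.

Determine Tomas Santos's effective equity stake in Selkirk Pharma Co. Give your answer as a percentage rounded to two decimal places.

Tomas reaches Selkirk along 4 paths.
Via Ardent → Halcyon: 88% × 47% × 85% = 35.156%.
Via Pellion → Halcyon: 16% × 29% × 85% = 3.944%.
Via Halcyon: 24% × 85% = 20.4%.
Via Pellion: 16% × 15% = 2.4%.
Total: 35.156% + 3.944% + 20.4% + 2.4% = 61.9%.
Rounded: 61.90%.

61.90%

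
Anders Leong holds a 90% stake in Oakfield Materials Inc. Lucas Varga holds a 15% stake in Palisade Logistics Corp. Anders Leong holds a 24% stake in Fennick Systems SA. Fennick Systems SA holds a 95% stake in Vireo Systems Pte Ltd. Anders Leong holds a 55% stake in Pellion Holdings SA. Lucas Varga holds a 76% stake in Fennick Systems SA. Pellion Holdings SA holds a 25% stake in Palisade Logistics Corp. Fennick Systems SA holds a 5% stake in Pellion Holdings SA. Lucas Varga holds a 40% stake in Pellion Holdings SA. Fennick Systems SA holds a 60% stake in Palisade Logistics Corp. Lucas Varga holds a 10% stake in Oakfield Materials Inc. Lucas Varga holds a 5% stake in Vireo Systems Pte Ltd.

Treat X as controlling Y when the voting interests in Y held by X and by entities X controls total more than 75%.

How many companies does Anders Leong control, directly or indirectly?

Anders holds 90% of Oakfield, so Anders controls Oakfield.
No other company's threshold is met.
Anders controls 1 company.

1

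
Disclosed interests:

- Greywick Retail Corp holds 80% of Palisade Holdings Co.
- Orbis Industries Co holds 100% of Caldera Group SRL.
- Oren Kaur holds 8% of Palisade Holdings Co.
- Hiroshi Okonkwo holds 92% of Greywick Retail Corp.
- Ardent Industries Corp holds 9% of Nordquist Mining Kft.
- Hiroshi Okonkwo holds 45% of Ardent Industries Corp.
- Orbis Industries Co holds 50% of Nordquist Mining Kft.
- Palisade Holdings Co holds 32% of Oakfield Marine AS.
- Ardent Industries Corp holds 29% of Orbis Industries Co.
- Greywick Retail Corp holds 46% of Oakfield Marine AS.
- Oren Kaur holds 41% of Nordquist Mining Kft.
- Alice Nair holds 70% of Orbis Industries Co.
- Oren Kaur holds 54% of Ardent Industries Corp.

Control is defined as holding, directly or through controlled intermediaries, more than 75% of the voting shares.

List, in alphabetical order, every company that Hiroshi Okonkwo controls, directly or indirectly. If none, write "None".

Hiroshi holds 92% of Greywick, so Hiroshi controls Greywick.
Greywick holds 80% of Palisade, so Hiroshi controls Palisade.
Palisade and Greywick together hold 32% + 46% = 78% of Oakfield, so Hiroshi controls Oakfield.
No other company's threshold is met.

Greywick Retail Corp, Oakfield Marine AS, Palisade Holdings Co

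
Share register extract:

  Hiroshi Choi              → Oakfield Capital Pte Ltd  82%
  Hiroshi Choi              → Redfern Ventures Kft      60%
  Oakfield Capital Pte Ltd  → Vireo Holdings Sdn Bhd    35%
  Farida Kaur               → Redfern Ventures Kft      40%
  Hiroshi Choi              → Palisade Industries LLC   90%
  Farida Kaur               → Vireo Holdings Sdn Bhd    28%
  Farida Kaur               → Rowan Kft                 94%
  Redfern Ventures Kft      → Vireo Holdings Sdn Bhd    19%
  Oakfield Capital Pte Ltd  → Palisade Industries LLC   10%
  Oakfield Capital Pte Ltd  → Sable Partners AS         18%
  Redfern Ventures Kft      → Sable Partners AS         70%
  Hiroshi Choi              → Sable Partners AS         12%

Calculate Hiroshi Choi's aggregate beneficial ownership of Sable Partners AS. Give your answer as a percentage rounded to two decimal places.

Hiroshi reaches Sable along 3 paths.
Via Redfern: 60% × 70% = 42%.
Via Oakfield: 82% × 18% = 14.76%.
Direct stake: 12% = 12%.
Total: 42% + 14.76% + 12% = 68.76%.

68.76%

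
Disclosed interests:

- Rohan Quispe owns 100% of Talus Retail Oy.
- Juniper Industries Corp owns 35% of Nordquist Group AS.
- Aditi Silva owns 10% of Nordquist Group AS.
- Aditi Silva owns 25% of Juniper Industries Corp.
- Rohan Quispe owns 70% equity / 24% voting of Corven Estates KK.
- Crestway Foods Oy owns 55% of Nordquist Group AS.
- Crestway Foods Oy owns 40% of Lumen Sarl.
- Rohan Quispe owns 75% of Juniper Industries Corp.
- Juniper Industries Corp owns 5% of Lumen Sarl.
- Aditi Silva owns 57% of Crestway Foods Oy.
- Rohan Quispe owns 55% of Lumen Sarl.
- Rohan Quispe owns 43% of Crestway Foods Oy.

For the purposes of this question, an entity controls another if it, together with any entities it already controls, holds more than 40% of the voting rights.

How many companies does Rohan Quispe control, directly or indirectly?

Rohan holds 43% of Crestway, so Rohan controls Crestway.
Rohan holds 100% of Talus, so Rohan controls Talus.
Rohan holds 75% of Juniper, so Rohan controls Juniper.
Crestway and Juniper together hold 55% + 35% = 90% of Nordquist, so Rohan controls Nordquist.
Crestway and Rohan and Juniper together hold 40% + 55% + 5% = 100% of Lumen, so Rohan controls Lumen.
No other company's threshold is met.
Rohan controls 5 companies.

5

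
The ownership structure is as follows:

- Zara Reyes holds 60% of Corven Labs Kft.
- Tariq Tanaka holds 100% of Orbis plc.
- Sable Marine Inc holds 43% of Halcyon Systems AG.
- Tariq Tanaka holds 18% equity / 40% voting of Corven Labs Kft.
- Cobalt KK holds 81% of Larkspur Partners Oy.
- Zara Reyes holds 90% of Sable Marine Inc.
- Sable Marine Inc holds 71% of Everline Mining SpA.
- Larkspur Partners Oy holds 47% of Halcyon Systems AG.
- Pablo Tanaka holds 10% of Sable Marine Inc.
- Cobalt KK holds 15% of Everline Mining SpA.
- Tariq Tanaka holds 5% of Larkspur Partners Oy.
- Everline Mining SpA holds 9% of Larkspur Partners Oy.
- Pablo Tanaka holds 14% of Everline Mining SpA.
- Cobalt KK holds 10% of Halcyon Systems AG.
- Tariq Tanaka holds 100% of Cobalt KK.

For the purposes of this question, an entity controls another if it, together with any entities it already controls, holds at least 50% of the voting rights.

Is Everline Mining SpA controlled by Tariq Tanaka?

Tariq holds 100% of Cobalt, so Tariq controls Cobalt.
Tariq holds 100% of Orbis, so Tariq controls Orbis.
Cobalt and Tariq together hold 81% + 5% = 86% of Larkspur, so Tariq controls Larkspur.
Larkspur and Cobalt together hold 47% + 10% = 57% of Halcyon, so Tariq controls Halcyon.
In Everline, Tariq's side holds only 15%, not ≥ 50%.
So Tariq does not control Everline.

No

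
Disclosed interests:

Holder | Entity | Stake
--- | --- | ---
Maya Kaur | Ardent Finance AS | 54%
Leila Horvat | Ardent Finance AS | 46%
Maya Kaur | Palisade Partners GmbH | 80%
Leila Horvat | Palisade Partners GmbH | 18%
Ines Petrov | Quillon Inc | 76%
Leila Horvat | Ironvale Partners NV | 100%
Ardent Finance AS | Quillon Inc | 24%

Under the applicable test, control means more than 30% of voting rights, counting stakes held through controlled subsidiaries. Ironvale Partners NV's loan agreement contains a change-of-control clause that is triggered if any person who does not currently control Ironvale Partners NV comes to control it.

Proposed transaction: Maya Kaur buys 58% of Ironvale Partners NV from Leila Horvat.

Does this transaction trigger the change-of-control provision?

Yes

The purchase adds only to Maya's holdings (Leila's stake shrinks), so Maya is the only person who could newly come to control Ironvale.
Maya holds 54% of Ardent, so Maya controls Ardent.
Maya holds 80% of Palisade, so Maya controls Palisade.
Neither Maya nor any entity Maya controls holds any voting interest in Ironvale.
So before the transaction, Maya does not control Ironvale.
After the purchase, Maya holds 58% of Ironvale directly, and Leila's stake falls to 42%.
Maya holds 58% of Ironvale, so Maya controls Ironvale.
Maya did not control Ironvale before and does after, so the clause is triggered.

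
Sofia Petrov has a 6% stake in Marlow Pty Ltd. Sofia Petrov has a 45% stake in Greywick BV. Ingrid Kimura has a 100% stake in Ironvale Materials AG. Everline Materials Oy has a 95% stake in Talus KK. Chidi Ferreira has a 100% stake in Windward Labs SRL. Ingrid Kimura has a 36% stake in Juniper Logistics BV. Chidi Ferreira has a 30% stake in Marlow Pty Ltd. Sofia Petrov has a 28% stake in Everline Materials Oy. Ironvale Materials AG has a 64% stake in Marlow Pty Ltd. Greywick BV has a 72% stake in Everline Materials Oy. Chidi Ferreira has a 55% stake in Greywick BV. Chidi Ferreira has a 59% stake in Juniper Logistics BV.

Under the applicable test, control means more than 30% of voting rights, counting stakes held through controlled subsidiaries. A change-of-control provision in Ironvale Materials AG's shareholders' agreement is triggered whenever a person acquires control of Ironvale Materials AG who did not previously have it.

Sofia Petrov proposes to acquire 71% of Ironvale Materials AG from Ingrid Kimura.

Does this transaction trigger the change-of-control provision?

Yes

The purchase adds only to Sofia's holdings (Ingrid's stake shrinks), so Sofia is the only person who could newly come to control Ironvale.
Sofia holds 45% of Greywick, so Sofia controls Greywick.
Greywick and Sofia together hold 72% + 28% = 100% of Everline, so Sofia controls Everline.
Everline holds 95% of Talus, so Sofia controls Talus.
Neither Sofia nor any entity Sofia controls holds any voting interest in Ironvale.
So before the transaction, Sofia does not control Ironvale.
After the purchase, Sofia holds 71% of Ironvale directly, and Ingrid's stake falls to 29%.
Sofia holds 71% of Ironvale, so Sofia controls Ironvale.
Sofia did not control Ironvale before and does after, so the clause is triggered.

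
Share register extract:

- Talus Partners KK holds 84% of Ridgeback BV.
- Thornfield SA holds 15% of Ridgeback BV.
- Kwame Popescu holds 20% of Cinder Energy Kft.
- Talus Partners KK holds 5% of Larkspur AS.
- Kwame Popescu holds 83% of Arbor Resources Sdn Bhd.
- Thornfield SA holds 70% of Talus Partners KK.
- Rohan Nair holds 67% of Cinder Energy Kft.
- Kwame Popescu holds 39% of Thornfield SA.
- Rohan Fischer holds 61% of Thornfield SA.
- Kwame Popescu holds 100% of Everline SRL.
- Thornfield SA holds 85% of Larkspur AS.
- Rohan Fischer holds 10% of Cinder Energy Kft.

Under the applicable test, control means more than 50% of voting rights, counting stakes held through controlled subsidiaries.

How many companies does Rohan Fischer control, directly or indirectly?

Rohan Fischer holds 61% of Thornfield, so Rohan Fischer controls Thornfield.
Thornfield holds 70% of Talus, so Rohan Fischer controls Talus.
Thornfield and Talus together hold 85% + 5% = 90% of Larkspur, so Rohan Fischer controls Larkspur.
Talus and Thornfield together hold 84% + 15% = 99% of Ridgeback, so Rohan Fischer controls Ridgeback.
No other company's threshold is met.
Rohan Fischer controls 4 companies.

4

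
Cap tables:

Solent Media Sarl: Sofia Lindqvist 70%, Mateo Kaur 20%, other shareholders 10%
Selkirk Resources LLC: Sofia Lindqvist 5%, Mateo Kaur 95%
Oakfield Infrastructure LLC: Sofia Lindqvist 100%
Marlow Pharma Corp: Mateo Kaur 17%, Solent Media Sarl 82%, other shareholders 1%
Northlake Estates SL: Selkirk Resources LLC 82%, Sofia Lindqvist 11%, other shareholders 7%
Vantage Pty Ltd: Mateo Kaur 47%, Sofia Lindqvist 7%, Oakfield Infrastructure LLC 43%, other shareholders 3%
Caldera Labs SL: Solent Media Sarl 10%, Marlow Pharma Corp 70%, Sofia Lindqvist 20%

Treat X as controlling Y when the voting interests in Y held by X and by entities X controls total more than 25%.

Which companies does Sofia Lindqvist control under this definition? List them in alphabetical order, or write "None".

Sofia holds 70% of Solent, so Sofia controls Solent.
Sofia holds 100% of Oakfield, so Sofia controls Oakfield.
Solent holds 82% of Marlow, so Sofia controls Marlow.
Sofia and Oakfield together hold 7% + 43% = 50% of Vantage, so Sofia controls Vantage.
Solent and Marlow and Sofia together hold 10% + 70% + 20% = 100% of Caldera, so Sofia controls Caldera.
No other company's threshold is met.

Caldera Labs SL, Marlow Pharma Corp, Oakfield Infrastructure LLC, Solent Media Sarl, Vantage Pty Ltd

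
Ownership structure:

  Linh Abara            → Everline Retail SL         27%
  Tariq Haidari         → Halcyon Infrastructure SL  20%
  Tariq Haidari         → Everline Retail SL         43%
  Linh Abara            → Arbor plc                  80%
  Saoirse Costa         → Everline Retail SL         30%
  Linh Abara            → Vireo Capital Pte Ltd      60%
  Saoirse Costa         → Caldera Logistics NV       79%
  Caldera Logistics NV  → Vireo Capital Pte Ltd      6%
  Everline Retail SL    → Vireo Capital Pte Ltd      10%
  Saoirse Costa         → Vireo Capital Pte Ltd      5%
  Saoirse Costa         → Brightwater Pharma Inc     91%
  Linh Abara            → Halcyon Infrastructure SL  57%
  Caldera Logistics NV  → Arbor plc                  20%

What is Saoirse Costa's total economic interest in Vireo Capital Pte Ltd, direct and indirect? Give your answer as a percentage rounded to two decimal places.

Saoirse reaches Vireo along 3 paths.
Direct stake: 5% = 5%.
Via Caldera: 79% × 6% = 4.74%.
Via Everline: 30% × 10% = 3%.
Total: 5% + 4.74% + 3% = 12.74%.

12.74%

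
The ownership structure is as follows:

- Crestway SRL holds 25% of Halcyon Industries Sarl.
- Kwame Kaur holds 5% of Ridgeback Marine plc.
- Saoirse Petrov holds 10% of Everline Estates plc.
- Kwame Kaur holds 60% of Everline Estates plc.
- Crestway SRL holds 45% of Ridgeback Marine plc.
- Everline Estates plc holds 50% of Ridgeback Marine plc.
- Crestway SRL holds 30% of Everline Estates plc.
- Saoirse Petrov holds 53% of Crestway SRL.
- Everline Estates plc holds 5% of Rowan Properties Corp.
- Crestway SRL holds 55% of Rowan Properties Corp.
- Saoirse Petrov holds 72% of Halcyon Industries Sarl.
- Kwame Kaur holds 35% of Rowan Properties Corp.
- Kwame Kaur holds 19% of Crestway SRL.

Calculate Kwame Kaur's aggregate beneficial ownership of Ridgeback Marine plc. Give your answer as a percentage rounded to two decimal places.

46.40%

Kwame reaches Ridgeback along 4 paths.
Via Crestway: 19% × 45% = 8.55%.
Direct stake: 5% = 5%.
Via Everline: 60% × 50% = 30%.
Via Crestway → Everline: 19% × 30% × 50% = 2.85%.
Total: 8.55% + 5% + 30% + 2.85% = 46.4%.
Rounded: 46.40%.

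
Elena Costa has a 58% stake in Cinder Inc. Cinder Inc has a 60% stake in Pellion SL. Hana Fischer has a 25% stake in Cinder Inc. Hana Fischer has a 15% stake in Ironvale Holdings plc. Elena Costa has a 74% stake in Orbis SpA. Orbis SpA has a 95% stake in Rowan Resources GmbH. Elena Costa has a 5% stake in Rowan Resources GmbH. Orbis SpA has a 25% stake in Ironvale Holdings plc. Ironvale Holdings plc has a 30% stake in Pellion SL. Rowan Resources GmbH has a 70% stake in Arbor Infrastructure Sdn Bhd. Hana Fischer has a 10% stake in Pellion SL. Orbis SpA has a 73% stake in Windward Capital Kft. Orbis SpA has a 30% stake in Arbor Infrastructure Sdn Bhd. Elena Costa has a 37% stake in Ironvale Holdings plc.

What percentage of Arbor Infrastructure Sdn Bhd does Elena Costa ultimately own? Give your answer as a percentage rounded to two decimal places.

Elena reaches Arbor along 3 paths.
Via Rowan: 5% × 70% = 3.5%.
Via Orbis → Rowan: 74% × 95% × 70% = 49.21%.
Via Orbis: 74% × 30% = 22.2%.
Total: 3.5% + 49.21% + 22.2% = 74.91%.

74.91%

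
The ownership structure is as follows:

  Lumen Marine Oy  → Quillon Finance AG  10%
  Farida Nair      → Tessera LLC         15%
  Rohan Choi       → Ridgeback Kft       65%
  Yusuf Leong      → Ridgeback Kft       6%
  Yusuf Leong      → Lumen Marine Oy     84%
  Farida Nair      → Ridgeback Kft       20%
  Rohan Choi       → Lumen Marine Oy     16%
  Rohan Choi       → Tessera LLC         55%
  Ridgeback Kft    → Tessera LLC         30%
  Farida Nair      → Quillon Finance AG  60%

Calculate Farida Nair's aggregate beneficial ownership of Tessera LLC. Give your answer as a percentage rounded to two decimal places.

21.00%

Farida reaches Tessera along 2 paths.
Via Ridgeback: 20% × 30% = 6%.
Direct stake: 15% = 15%.
Total: 6% + 15% = 21%.
Rounded: 21.00%.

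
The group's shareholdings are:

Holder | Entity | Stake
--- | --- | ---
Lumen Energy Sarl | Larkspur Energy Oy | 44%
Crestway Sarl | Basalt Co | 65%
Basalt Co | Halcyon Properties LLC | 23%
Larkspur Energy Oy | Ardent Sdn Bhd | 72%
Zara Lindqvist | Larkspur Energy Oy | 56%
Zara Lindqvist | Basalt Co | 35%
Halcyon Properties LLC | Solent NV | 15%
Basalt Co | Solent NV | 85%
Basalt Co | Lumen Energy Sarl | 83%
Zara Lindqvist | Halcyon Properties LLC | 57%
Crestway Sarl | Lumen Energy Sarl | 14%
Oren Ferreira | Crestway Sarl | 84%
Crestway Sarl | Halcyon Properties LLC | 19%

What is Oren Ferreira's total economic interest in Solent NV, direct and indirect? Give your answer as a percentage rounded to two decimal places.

50.69%

Oren reaches Solent along 3 paths.
Via Crestway → Basalt: 84% × 65% × 85% = 46.41%.
Via Crestway → Halcyon: 84% × 19% × 15% = 2.394%.
Via Crestway → Basalt → Halcyon: 84% × 65% × 23% × 15% = 1.8837%.
Total: 46.41% + 2.394% + 1.8837% = 50.6877%.
Rounded: 50.69%.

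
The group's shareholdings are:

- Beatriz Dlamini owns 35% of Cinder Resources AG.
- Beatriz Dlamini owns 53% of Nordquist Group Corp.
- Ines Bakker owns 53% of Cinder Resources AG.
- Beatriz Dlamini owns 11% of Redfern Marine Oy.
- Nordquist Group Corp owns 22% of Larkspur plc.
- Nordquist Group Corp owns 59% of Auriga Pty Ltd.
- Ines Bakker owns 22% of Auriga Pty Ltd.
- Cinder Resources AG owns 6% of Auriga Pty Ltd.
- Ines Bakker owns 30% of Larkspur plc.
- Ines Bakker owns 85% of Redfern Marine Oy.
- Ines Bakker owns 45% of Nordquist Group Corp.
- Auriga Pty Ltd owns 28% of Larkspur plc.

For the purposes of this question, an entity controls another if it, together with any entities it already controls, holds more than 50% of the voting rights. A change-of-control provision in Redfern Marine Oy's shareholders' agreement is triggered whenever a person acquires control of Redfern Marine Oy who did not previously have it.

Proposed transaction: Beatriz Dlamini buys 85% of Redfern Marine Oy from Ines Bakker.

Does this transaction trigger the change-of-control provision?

The purchase adds only to Beatriz's holdings (Ines's stake shrinks), so Beatriz is the only person who could newly come to control Redfern.
Beatriz holds 53% of Nordquist, so Beatriz controls Nordquist.
Nordquist holds 59% of Auriga, so Beatriz controls Auriga.
In Redfern, Beatriz's side holds only 11%, not > 50%.
So before the transaction, Beatriz does not control Redfern.
After the purchase, Beatriz's direct stake in Redfern rises to 11% + 85% = 96%, and Ines's stake falls to 0%.
Beatriz holds 96% of Redfern, so Beatriz controls Redfern.
Beatriz did not control Redfern before and does after, so the clause is triggered.

Yes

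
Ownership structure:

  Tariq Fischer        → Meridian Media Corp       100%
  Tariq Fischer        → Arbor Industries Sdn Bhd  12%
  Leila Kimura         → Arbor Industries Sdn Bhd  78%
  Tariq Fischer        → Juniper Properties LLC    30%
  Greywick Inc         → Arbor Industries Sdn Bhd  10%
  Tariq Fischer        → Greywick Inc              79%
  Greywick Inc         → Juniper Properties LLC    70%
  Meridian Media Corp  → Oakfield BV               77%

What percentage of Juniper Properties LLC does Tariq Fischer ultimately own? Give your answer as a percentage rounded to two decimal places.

85.30%

Tariq reaches Juniper along 2 paths.
Via Greywick: 79% × 70% = 55.3%.
Direct stake: 30% = 30%.
Total: 55.3% + 30% = 85.3%.
Rounded: 85.30%.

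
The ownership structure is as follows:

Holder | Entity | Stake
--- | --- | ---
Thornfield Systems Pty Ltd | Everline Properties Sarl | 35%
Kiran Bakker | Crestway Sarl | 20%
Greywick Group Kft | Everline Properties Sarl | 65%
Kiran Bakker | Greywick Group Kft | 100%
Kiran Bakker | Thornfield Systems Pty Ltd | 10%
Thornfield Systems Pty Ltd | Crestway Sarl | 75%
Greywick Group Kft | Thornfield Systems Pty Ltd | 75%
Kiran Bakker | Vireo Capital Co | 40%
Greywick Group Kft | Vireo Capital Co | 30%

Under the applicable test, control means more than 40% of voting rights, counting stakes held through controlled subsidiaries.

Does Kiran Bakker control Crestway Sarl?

Kiran holds 100% of Greywick, so Kiran controls Greywick.
Greywick and Kiran together hold 75% + 10% = 85% of Thornfield, so Kiran controls Thornfield.
Kiran and Thornfield together hold 20% + 75% = 95% of Crestway, so Kiran controls Crestway.

Yes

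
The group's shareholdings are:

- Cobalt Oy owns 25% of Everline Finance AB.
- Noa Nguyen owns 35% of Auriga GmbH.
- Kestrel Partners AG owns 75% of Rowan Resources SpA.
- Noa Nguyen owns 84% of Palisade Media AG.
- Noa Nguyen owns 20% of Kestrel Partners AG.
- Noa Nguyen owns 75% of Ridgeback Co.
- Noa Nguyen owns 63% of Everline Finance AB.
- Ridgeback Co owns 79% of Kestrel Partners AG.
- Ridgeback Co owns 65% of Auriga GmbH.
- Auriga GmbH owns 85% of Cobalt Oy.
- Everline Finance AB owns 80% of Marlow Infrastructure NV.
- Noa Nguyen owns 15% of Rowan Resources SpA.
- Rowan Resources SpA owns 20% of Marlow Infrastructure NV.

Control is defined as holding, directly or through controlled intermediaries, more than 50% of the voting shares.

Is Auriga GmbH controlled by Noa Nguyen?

Yes

Noa holds 75% of Ridgeback, so Noa controls Ridgeback.
Noa and Ridgeback together hold 35% + 65% = 100% of Auriga, so Noa controls Auriga.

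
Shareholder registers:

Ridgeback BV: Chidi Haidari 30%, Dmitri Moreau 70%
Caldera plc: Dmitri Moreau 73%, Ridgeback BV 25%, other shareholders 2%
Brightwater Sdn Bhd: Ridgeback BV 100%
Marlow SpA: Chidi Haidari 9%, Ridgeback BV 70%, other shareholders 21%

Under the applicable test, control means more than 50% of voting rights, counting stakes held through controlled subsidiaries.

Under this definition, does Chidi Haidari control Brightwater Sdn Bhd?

No

Chidi's largest direct stake is 30% in Ridgeback, which does not meet the threshold, so Chidi controls no company.
Neither Chidi nor any entity Chidi controls holds any voting interest in Brightwater.
So Chidi does not control Brightwater.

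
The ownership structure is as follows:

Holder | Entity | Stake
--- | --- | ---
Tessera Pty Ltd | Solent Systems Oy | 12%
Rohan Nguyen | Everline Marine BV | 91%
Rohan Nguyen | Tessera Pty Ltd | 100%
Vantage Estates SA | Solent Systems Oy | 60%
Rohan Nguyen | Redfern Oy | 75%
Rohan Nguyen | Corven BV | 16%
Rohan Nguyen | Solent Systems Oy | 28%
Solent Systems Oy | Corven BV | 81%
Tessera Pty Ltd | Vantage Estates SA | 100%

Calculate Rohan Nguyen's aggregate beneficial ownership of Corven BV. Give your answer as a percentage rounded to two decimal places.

97.00%

Rohan reaches Corven along 4 paths.
Via Solent: 28% × 81% = 22.68%.
Via Tessera → Solent: 100% × 12% × 81% = 9.72%.
Via Tessera → Vantage → Solent: 100% × 100% × 60% × 81% = 48.6%.
Direct stake: 16% = 16%.
Total: 22.68% + 9.72% + 48.6% + 16% = 97%.
Rounded: 97.00%.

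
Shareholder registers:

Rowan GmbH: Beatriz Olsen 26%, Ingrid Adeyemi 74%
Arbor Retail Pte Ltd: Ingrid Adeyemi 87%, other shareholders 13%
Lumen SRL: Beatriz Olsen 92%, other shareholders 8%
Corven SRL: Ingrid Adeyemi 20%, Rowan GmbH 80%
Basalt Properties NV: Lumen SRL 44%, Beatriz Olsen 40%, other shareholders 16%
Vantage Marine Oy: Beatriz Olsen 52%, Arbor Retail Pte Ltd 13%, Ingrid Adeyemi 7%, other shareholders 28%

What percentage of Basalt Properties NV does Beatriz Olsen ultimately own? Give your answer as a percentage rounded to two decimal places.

Beatriz reaches Basalt along 2 paths.
Via Lumen: 92% × 44% = 40.48%.
Direct stake: 40% = 40%.
Total: 40.48% + 40% = 80.48%.

80.48%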